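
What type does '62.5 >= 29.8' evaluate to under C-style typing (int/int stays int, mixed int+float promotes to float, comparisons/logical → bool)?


Operand types: float >= float
Rule: comparison yields bool
Result type: bool


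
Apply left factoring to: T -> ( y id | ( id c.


Common prefix: '('
Factored: T -> ( T', T' -> y id | id c


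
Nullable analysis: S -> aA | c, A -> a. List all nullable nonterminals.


A nonterminal is nullable iff some alternative derives ε (directly, or every symbol in it is nullable)
Nullable: {}


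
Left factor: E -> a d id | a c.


Common prefix: 'a'
Factored: E -> a E', E' -> d id | c


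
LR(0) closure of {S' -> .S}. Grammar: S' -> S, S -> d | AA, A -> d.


Start: S' -> .S
For each item with dot before a nonterminal B, add B -> .γ for every B-production
Closure: [S' -> .S, S -> .d, S -> .AA, A -> .d]


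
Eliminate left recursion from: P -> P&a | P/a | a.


Left-recursive alternatives: P&a, P/a; non-recursive: a
Introduce P': P -> aP', P' -> &aP' | /aP' | ε


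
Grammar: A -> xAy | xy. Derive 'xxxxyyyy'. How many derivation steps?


Derivation: A => xAy => xxAyy => xxxAyyy => xxxxyyyy
Steps: 4


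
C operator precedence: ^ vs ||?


'^' is bitwise XOR (level 4); '||' is logical OR (level 1)
Higher level binds tighter
'^' has higher precedence than '||'


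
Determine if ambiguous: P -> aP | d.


right-linear, alternatives start with distinct terminals 'a' vs 'd': unique leftmost derivation
Unambiguous


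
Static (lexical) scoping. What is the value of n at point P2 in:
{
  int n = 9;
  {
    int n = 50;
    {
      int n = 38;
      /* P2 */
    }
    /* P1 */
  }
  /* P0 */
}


n declared in the same block as P2
n = 38


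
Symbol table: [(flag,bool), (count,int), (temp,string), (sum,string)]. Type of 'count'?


Lookup 'count' → type int


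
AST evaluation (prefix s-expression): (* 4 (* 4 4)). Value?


Evaluate inner: (* 4 4) = 16
Evaluate root: (* 4 16) = 64
Result: 64


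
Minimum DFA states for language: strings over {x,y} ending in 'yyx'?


Track the longest suffix of input matching a prefix of 'yyx': 4 classes (prefixes of length 0..3)
Minimal DFA: 4 states


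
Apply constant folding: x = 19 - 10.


19 - 10 = 9 at compile time
Optimized: x = 9


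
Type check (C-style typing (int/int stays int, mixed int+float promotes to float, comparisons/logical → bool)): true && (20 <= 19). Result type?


Operand types: bool && bool
Rule: logical operators take bool operands and yield bool
Result type: bool


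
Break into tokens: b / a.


Scan left to right, longest-match per lexeme
Tokens: ID(b), OP(/), ID(a)


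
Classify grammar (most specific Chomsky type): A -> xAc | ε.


Single nonterminal LHS, but x^n c^n is not regular
Classification: Type 2 (Context-Free)


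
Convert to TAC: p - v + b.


Break into single-operator statements:
t1 = p - v
t2 = t1 + b


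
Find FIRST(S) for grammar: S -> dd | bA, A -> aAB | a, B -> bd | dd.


Per alternative of S: FIRST(dd) = {d}; FIRST(bA) = {b}
FIRST(S) = {b, d}


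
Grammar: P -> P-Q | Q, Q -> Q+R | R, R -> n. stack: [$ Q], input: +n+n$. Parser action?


shift '+' to continue Q -> Q+R
Action: shift


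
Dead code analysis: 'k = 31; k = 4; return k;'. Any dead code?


first assignment to k is overwritten before any read
Dead: 'k = 31'


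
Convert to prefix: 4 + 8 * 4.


'*' binds tighter: tree is (+ 4 (* 8 4))
Prefix: + 4 * 8 4


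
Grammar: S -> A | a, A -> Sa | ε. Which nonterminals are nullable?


A nonterminal is nullable iff some alternative derives ε (directly, or every symbol in it is nullable)
Nullable: {A, S}


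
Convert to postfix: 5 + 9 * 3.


* has higher precedence, evaluate 9*3 first
Postfix: 5 9 3 * +


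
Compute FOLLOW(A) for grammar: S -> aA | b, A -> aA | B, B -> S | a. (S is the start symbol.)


$ ∈ FOLLOW(S). For each A -> αBβ: add FIRST(β)\{ε} to FOLLOW(B); if β nullable, add FOLLOW(A).
FOLLOW(A) = {$}


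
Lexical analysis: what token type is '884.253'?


Pattern: digits with a decimal point
Type: FLOAT_LITERAL


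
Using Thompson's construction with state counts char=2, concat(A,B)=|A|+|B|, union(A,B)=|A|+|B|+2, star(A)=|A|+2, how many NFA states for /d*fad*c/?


Syntax tree has 5 char leaf(s), 0 union(s), 2 star(s)
chars contribute 5×2 = 10; each union adds +2; each star adds +2
Total: 10 + 0 + 4 = 14 states


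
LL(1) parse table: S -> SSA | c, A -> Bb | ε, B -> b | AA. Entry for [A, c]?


For [A, c]: ε is nullable and 'c' ∈ FOLLOW(A)
Entry: A -> ε


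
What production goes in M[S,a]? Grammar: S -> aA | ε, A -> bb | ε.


For [S, a]: 'a' ∈ FIRST(aA)
Entry: S -> aA


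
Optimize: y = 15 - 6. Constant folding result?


15 - 6 = 9 at compile time
Optimized: y = 9


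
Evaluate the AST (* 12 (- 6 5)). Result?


Evaluate inner: (- 6 5) = 1
Evaluate root: (* 12 1) = 12
Result: 12


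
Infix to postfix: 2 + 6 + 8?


Left to right (same or higher precedence on left)
Postfix: 2 6 + 8 +


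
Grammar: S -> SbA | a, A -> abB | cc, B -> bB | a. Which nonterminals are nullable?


A nonterminal is nullable iff some alternative derives ε (directly, or every symbol in it is nullable)
Nullable: {}


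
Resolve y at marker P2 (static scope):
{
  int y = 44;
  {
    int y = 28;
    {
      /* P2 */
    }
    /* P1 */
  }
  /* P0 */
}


P2's block does not declare y; resolves to the enclosing declaration at depth 1
y = 28


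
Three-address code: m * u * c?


Break into single-operator statements:
t1 = m * u
t2 = t1 * c


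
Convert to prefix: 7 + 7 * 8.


'*' binds tighter: tree is (+ 7 (* 7 8))
Prefix: + 7 * 7 8


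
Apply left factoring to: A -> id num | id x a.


Common prefix: 'id'
Factored: A -> id A', A' -> num | x a


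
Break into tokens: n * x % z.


Scan left to right, longest-match per lexeme
Tokens: ID(n), OP(*), ID(x), OP(%), ID(z)


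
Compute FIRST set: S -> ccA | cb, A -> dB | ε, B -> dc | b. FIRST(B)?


Per alternative of B: FIRST(dc) = {d}; FIRST(b) = {b}
FIRST(B) = {b, d}


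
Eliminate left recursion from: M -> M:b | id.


Left-recursive alternatives: M:b; non-recursive: id
Introduce M': M -> idM', M' -> :bM' | ε


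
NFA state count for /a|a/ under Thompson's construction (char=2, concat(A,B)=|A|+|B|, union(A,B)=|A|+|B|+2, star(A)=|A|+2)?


Syntax tree has 2 char leaf(s), 1 union(s), 0 star(s)
chars contribute 2×2 = 4; each union adds +2; each star adds +2
Total: 4 + 2 + 0 = 6 states


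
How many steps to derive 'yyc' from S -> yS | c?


Derivation: S => yS => yyS => yyc
Steps: 3


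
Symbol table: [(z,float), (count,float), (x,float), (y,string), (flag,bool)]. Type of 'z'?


Lookup 'z' → type float


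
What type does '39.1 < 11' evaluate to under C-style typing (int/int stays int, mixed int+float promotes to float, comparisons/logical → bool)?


Operand types: float < int
Rule: comparison yields bool
Result type: bool


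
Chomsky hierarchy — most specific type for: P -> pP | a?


Right-linear: every RHS is a terminal or a terminal followed by one nonterminal
Classification: Type 3 (Regular)


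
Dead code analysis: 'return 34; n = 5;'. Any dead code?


statement follows a return and is unreachable
Dead: 'n = 5'


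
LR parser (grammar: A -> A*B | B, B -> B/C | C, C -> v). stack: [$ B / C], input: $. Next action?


handle 'B/C' on top
Action: reduce (B -> B/C)


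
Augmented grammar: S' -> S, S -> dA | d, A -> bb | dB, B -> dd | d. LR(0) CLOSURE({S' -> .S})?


Start: S' -> .S
For each item with dot before a nonterminal B, add B -> .γ for every B-production
Closure: [S' -> .S, S -> .dA, S -> .d]


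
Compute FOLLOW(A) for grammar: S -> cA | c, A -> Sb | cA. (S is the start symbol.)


$ ∈ FOLLOW(S). For each A -> αBβ: add FIRST(β)\{ε} to FOLLOW(B); if β nullable, add FOLLOW(A).
FOLLOW(A) = {$, b}


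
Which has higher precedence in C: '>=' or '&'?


'>=' is relational (level 7); '&' is bitwise AND (level 5)
Higher level binds tighter
'>=' has higher precedence than '&'


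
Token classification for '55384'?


Pattern: digits only
Type: INTEGER_LITERAL


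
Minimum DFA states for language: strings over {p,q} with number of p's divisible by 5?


Track (count of p) mod 5: states 0..4, accept at 0
Minimal DFA: 5 states


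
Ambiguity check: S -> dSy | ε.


balanced d^n…y^n: each string has a unique parse
Unambiguous


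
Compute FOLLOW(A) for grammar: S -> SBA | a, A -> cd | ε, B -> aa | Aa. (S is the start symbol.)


$ ∈ FOLLOW(S). For each A -> αBβ: add FIRST(β)\{ε} to FOLLOW(B); if β nullable, add FOLLOW(A).
FOLLOW(A) = {$, a, c}


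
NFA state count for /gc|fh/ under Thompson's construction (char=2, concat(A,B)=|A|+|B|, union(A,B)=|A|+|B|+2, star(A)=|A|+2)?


Syntax tree has 4 char leaf(s), 1 union(s), 0 star(s)
chars contribute 4×2 = 8; each union adds +2; each star adds +2
Total: 8 + 2 + 0 = 10 states


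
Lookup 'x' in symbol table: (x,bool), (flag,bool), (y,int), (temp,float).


Lookup 'x' → type bool


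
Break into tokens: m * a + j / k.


Scan left to right, longest-match per lexeme
Tokens: ID(m), OP(*), ID(a), OP(+), ID(j), OP(/), ID(k)


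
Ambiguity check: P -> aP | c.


right-linear, alternatives start with distinct terminals 'a' vs 'c': unique leftmost derivation
Unambiguous


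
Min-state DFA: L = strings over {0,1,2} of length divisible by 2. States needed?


Track length mod 2: states 0..1, accept at 0
Minimal DFA: 2 states


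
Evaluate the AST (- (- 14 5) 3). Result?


Evaluate inner: (- 14 5) = 9
Evaluate root: (- 9 3) = 6
Result: 6


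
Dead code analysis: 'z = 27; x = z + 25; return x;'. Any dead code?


z is read by x's definition; x is returned
No dead code


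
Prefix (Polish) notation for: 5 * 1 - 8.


left-to-right (same/higher precedence on left): tree is (- (* 5 1) 8)
Prefix: - * 5 1 8


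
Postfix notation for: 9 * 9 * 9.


Left to right (same or higher precedence on left)
Postfix: 9 9 * 9 *


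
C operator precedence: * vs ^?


'*' is multiplicative (level 10); '^' is bitwise XOR (level 4)
Higher level binds tighter
'*' has higher precedence than '^'


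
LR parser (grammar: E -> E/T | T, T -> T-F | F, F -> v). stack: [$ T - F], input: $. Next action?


handle 'T-F' on top
Action: reduce (T -> T-F)


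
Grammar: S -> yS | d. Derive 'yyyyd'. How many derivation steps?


Derivation: S => yS => yyS => yyyS => yyyyS => yyyyd
Steps: 5


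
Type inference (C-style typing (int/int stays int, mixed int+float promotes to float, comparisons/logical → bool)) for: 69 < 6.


Operand types: int < int
Rule: comparison yields bool
Result type: bool


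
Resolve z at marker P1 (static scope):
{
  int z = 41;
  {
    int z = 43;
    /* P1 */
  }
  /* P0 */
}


z declared in the same block as P1
z = 43


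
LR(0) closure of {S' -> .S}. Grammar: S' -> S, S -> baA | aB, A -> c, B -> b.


Start: S' -> .S
For each item with dot before a nonterminal B, add B -> .γ for every B-production
Closure: [S' -> .S, S -> .baA, S -> .aB]


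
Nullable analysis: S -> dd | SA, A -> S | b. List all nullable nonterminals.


A nonterminal is nullable iff some alternative derives ε (directly, or every symbol in it is nullable)
Nullable: {}


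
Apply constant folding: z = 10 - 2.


10 - 2 = 8 at compile time
Optimized: z = 8


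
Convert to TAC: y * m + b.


Break into single-operator statements:
t1 = y * m
t2 = t1 + b


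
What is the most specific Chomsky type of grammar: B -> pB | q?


Right-linear: every RHS is a terminal or a terminal followed by one nonterminal
Classification: Type 3 (Regular)


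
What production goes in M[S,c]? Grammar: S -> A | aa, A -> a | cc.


For [S, c]: 'c' ∈ FIRST(A)
Entry: S -> A


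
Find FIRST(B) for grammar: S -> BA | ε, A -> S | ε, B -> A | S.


Per alternative of B: FIRST(A) = {ε}; FIRST(S) = {ε}
FIRST(B) = {ε}


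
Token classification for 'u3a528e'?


Pattern: letter/underscore followed by alphanumerics, not a keyword
Type: IDENTIFIER


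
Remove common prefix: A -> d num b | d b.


Common prefix: 'd'
Factored: A -> d A', A' -> num b | b


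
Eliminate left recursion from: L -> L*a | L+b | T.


Left-recursive alternatives: L*a, L+b; non-recursive: T
Introduce L': L -> TL', L' -> *aL' | +bL' | ε


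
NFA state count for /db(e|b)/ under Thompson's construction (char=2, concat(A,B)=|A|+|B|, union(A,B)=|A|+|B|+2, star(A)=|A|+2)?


Syntax tree has 4 char leaf(s), 1 union(s), 0 star(s)
chars contribute 4×2 = 8; each union adds +2; each star adds +2
Total: 8 + 2 + 0 = 10 states


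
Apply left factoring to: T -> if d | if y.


Common prefix: 'if'
Factored: T -> if T', T' -> d | y


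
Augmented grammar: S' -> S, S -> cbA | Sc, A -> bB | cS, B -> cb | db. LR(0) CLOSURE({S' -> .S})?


Start: S' -> .S
For each item with dot before a nonterminal B, add B -> .γ for every B-production
Closure: [S' -> .S, S -> .cbA, S -> .Sc]


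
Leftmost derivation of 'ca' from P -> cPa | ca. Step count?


Derivation: P => ca
Steps: 1


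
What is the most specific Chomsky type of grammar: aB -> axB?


LHS has context (more than one symbol) and |LHS| ≤ |RHS|
Classification: Type 1 (Context-Sensitive)


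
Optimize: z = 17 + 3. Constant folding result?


17 + 3 = 20 at compile time
Optimized: z = 20


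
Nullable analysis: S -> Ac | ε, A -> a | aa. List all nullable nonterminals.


A nonterminal is nullable iff some alternative derives ε (directly, or every symbol in it is nullable)
Nullable: {S}


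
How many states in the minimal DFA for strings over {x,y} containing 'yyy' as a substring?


KMP-style automaton: 3 progress states + 1 absorbing accept = 4
Minimal DFA: 4 states


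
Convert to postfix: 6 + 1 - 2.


Left to right (same or higher precedence on left)
Postfix: 6 1 + 2 -


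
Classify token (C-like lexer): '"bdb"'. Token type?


Pattern: double-quoted sequence
Type: STRING_LITERAL


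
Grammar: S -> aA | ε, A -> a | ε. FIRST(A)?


Per alternative of A: FIRST(a) = {a}; FIRST(ε) = {ε}
FIRST(A) = {a, ε}


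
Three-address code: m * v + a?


Break into single-operator statements:
t1 = m * v
t2 = t1 + a


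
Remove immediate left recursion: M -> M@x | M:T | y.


Left-recursive alternatives: M@x, M:T; non-recursive: y
Introduce M': M -> yM', M' -> @xM' | :TM' | ε


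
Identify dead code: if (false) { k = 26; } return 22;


condition is constant false, so the whole block is unreachable
Dead: 'if (false) { k = 26; }'


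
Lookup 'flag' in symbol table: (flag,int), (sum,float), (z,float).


Lookup 'flag' → type int


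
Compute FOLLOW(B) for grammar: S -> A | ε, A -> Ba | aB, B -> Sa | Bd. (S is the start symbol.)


$ ∈ FOLLOW(S). For each A -> αBβ: add FIRST(β)\{ε} to FOLLOW(B); if β nullable, add FOLLOW(A).
FOLLOW(B) = {$, a, d}


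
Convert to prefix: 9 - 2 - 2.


left-to-right (same/higher precedence on left): tree is (- (- 9 2) 2)
Prefix: - - 9 2 2


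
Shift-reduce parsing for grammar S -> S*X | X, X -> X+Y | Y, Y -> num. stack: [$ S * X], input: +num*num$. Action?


'+' can extend X; shift to build X -> X+Y
Action: shift


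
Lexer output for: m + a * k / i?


Scan left to right, longest-match per lexeme
Tokens: ID(m), OP(+), ID(a), OP(*), ID(k), OP(/), ID(i)


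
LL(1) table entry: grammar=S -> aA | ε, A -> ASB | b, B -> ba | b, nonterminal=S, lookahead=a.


For [S, a]: 'a' ∈ FIRST(aA)
Entry: S -> aA


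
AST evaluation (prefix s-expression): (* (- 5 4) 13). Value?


Evaluate inner: (- 5 4) = 1
Evaluate root: (* 1 13) = 13
Result: 13


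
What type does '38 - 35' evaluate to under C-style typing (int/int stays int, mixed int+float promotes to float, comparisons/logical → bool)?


Operand types: int - int
Rule: mixed int/float promotes to float; int/int stays int
Result type: int


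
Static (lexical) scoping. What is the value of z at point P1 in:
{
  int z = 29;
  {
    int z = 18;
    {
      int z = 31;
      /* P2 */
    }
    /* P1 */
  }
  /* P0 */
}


z declared in the same block as P1
z = 18


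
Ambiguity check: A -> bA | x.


right-linear, alternatives start with distinct terminals 'b' vs 'x': unique leftmost derivation
Unambiguous


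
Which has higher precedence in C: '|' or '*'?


'*' is multiplicative (level 10); '|' is bitwise OR (level 3)
Higher level binds tighter
'*' has higher precedence than '|'


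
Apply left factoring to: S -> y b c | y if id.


Common prefix: 'y'
Factored: S -> y S', S' -> b c | if id


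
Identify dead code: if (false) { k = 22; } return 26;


condition is constant false, so the whole block is unreachable
Dead: 'if (false) { k = 22; }'


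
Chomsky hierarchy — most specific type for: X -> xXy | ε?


Single nonterminal LHS, but x^n y^n is not regular
Classification: Type 2 (Context-Free)


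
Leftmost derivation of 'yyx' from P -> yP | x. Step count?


Derivation: P => yP => yyP => yyx
Steps: 3


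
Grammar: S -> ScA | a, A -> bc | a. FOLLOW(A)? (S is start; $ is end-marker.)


$ ∈ FOLLOW(S). For each A -> αBβ: add FIRST(β)\{ε} to FOLLOW(B); if β nullable, add FOLLOW(A).
FOLLOW(A) = {$, c}


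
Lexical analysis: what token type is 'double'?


Pattern: reserved word
Type: KEYWORD


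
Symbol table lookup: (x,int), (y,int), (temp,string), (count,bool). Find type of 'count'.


Lookup 'count' → type bool


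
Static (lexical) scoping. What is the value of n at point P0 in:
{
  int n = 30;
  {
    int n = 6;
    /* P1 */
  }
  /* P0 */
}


n declared in the same block as P0
n = 30


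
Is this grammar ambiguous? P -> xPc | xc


balanced x^n…c^n: each string has a unique parse
Unambiguous


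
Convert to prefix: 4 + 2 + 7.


left-to-right (same/higher precedence on left): tree is (+ (+ 4 2) 7)
Prefix: + + 4 2 7


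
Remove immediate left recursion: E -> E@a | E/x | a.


Left-recursive alternatives: E@a, E/x; non-recursive: a
Introduce E': E -> aE', E' -> @aE' | /xE' | ε


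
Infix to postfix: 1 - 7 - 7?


Left to right (same or higher precedence on left)
Postfix: 1 7 - 7 -


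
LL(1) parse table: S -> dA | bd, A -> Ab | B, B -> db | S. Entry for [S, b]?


For [S, b]: 'b' ∈ FIRST(bd)
Entry: S -> bd


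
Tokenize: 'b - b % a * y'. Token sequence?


Scan left to right, longest-match per lexeme
Tokens: ID(b), OP(-), ID(b), OP(%), ID(a), OP(*), ID(y)


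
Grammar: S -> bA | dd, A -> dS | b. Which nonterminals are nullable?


A nonterminal is nullable iff some alternative derives ε (directly, or every symbol in it is nullable)
Nullable: {}


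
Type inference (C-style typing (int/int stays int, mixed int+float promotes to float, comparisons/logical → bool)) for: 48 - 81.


Operand types: int - int
Rule: mixed int/float promotes to float; int/int stays int
Result type: int


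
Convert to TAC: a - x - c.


Break into single-operator statements:
t1 = a - x
t2 = t1 - c


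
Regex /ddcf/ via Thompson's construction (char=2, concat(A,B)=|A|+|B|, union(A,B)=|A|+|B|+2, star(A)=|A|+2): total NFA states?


Syntax tree has 4 char leaf(s), 0 union(s), 0 star(s)
chars contribute 4×2 = 8; each union adds +2; each star adds +2
Total: 8 + 0 + 0 = 8 states


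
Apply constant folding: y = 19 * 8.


19 * 8 = 152 at compile time
Optimized: y = 152


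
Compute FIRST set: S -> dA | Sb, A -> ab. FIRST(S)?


Per alternative of S: FIRST(dA) = {d}; FIRST(Sb) = {d}
FIRST(S) = {d}


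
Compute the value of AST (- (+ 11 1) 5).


Evaluate inner: (+ 11 1) = 12
Evaluate root: (- 12 5) = 7
Result: 7


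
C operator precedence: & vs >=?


'>=' is relational (level 7); '&' is bitwise AND (level 5)
Higher level binds tighter
'>=' has higher precedence than '&'


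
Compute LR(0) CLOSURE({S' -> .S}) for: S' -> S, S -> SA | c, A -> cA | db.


Start: S' -> .S
For each item with dot before a nonterminal B, add B -> .γ for every B-production
Closure: [S' -> .S, S -> .SA, S -> .c]


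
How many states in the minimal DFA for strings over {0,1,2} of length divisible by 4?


Track length mod 4: states 0..3, accept at 0
Minimal DFA: 4 states


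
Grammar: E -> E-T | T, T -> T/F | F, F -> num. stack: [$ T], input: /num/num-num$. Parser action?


shift '/' to continue T -> T/F
Action: shift


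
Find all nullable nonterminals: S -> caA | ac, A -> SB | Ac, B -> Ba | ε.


A nonterminal is nullable iff some alternative derives ε (directly, or every symbol in it is nullable)
Nullable: {B}


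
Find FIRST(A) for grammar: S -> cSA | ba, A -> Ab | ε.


Per alternative of A: FIRST(Ab) = {b}; FIRST(ε) = {ε}
FIRST(A) = {b, ε}


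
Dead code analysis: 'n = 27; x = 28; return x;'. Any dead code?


n is assigned but never read
Dead: 'n = 27'


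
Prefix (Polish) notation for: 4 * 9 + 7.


left-to-right (same/higher precedence on left): tree is (+ (* 4 9) 7)
Prefix: + * 4 9 7


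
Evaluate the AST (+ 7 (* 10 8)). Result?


Evaluate inner: (* 10 8) = 80
Evaluate root: (+ 7 80) = 87
Result: 87


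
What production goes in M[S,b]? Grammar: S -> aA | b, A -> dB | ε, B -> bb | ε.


For [S, b]: 'b' ∈ FIRST(b)
Entry: S -> b


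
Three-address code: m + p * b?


Break into single-operator statements:
t1 = p * b
t2 = m + t1


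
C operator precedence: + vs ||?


'+' is additive (level 9); '||' is logical OR (level 1)
Higher level binds tighter
'+' has higher precedence than '||'


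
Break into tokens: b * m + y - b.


Scan left to right, longest-match per lexeme
Tokens: ID(b), OP(*), ID(m), OP(+), ID(y), OP(-), ID(b)


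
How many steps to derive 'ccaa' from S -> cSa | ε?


Derivation: S => cSa => ccSaa => ccaa
Steps: 3


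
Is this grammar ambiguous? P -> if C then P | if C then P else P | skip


dangling else: 'if C then if C then skip else skip' parses two ways
Ambiguous


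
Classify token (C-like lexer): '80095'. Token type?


Pattern: digits only
Type: INTEGER_LITERAL


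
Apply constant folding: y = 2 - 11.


2 - 11 = -9 at compile time
Optimized: y = -9


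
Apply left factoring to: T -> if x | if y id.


Common prefix: 'if'
Factored: T -> if T', T' -> x | y id


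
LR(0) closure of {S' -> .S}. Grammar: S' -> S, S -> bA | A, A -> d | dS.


Start: S' -> .S
For each item with dot before a nonterminal B, add B -> .γ for every B-production
Closure: [S' -> .S, S -> .bA, S -> .A, A -> .d, A -> .dS]


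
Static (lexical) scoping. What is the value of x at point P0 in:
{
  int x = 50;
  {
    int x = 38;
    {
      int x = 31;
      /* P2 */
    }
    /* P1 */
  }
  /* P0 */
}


x declared in the same block as P0
x = 50


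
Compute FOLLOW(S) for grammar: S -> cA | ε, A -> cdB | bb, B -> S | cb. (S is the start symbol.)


$ ∈ FOLLOW(S). For each A -> αBβ: add FIRST(β)\{ε} to FOLLOW(B); if β nullable, add FOLLOW(A).
FOLLOW(S) = {$}


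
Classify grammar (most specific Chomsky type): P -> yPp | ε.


Single nonterminal LHS, but y^n p^n is not regular
Classification: Type 2 (Context-Free)


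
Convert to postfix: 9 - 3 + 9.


Left to right (same or higher precedence on left)
Postfix: 9 3 - 9 +


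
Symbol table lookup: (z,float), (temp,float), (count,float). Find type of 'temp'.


Lookup 'temp' → type float


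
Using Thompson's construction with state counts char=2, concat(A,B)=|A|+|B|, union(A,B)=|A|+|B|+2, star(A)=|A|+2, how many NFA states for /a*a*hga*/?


Syntax tree has 5 char leaf(s), 0 union(s), 3 star(s)
chars contribute 5×2 = 10; each union adds +2; each star adds +2
Total: 10 + 0 + 6 = 16 states


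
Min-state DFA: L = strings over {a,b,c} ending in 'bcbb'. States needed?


Track the longest suffix of input matching a prefix of 'bcbb': 5 classes (prefixes of length 0..4)
Minimal DFA: 5 states


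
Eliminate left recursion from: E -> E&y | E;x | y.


Left-recursive alternatives: E&y, E;x; non-recursive: y
Introduce E': E -> yE', E' -> &yE' | ;xE' | ε


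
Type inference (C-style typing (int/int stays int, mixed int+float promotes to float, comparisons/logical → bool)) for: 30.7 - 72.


Operand types: float - int
Rule: mixed int/float promotes to float; int/int stays int
Result type: float


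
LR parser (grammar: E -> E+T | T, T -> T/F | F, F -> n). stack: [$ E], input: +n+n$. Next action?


shift '+' to continue E -> E+T
Action: shift


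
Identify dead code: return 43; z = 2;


statement follows a return and is unreachable
Dead: 'z = 2'


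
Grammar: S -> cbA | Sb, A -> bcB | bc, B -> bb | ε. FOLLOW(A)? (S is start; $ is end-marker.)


$ ∈ FOLLOW(S). For each A -> αBβ: add FIRST(β)\{ε} to FOLLOW(B); if β nullable, add FOLLOW(A).
FOLLOW(A) = {$, b}


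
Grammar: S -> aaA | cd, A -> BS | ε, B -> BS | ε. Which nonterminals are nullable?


A nonterminal is nullable iff some alternative derives ε (directly, or every symbol in it is nullable)
Nullable: {A, B}


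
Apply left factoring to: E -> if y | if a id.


Common prefix: 'if'
Factored: E -> if E', E' -> y | a id


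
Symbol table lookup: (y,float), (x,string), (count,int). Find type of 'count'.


Lookup 'count' → type int


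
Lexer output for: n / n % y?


Scan left to right, longest-match per lexeme
Tokens: ID(n), OP(/), ID(n), OP(%), ID(y)


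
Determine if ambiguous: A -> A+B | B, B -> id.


precedence layered via separate nonterminal B: deterministic
Unambiguous


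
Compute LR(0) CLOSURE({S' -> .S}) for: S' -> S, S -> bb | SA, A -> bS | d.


Start: S' -> .S
For each item with dot before a nonterminal B, add B -> .γ for every B-production
Closure: [S' -> .S, S -> .bb, S -> .SA]


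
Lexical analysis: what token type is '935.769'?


Pattern: digits with a decimal point
Type: FLOAT_LITERAL


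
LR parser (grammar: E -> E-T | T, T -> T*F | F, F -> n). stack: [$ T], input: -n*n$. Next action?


lookahead ∉ {*} so T won't extend; reduce E -> T
Action: reduce (E -> T)


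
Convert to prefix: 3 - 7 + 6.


left-to-right (same/higher precedence on left): tree is (+ (- 3 7) 6)
Prefix: + - 3 7 6


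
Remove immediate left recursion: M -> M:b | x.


Left-recursive alternatives: M:b; non-recursive: x
Introduce M': M -> xM', M' -> :bM' | ε


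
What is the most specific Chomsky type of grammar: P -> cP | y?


Right-linear: every RHS is a terminal or a terminal followed by one nonterminal
Classification: Type 3 (Regular)


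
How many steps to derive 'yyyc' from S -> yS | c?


Derivation: S => yS => yyS => yyyS => yyyc
Steps: 4


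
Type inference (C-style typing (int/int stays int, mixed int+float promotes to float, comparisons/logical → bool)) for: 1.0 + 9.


Operand types: float + int
Rule: mixed int/float promotes to float; int/int stays int
Result type: float


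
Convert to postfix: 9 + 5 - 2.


Left to right (same or higher precedence on left)
Postfix: 9 5 + 2 -


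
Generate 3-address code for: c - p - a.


Break into single-operator statements:
t1 = c - p
t2 = t1 - a


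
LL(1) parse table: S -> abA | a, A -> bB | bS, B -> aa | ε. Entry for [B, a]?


For [B, a]: 'a' ∈ FIRST(aa)
Entry: B -> aa


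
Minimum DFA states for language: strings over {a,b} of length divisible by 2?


Track length mod 2: states 0..1, accept at 0
Minimal DFA: 2 states


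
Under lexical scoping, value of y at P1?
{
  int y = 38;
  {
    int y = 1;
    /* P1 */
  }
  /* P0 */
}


y declared in the same block as P1
y = 1


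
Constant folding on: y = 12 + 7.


12 + 7 = 19 at compile time
Optimized: y = 19


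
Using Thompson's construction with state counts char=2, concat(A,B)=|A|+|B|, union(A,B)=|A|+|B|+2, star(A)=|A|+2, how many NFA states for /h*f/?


Syntax tree has 2 char leaf(s), 0 union(s), 1 star(s)
chars contribute 2×2 = 4; each union adds +2; each star adds +2
Total: 4 + 0 + 2 = 6 states


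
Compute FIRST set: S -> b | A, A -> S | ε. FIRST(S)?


Per alternative of S: FIRST(b) = {b}; FIRST(A) = {b, ε}
FIRST(S) = {b, ε}


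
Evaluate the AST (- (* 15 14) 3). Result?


Evaluate inner: (* 15 14) = 210
Evaluate root: (- 210 3) = 207
Result: 207


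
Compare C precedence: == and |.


'==' is equality (level 6); '|' is bitwise OR (level 3)
Higher level binds tighter
'==' has higher precedence than '|'


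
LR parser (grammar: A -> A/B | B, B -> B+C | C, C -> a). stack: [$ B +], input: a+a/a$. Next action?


no handle; shift 'a'
Action: shift


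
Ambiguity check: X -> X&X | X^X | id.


'id&id^id' has two parse trees (no precedence encoded between & and ^)
Ambiguous


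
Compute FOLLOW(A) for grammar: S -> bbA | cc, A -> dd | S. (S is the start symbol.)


$ ∈ FOLLOW(S). For each A -> αBβ: add FIRST(β)\{ε} to FOLLOW(B); if β nullable, add FOLLOW(A).
FOLLOW(A) = {$}


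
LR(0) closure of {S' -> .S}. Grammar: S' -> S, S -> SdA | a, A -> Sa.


Start: S' -> .S
For each item with dot before a nonterminal B, add B -> .γ for every B-production
Closure: [S' -> .S, S -> .SdA, S -> .a]


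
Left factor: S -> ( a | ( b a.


Common prefix: '('
Factored: S -> ( S', S' -> a | b a


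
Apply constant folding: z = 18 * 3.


18 * 3 = 54 at compile time
Optimized: z = 54


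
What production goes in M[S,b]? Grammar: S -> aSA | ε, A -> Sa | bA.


For [S, b]: ε is nullable and 'b' ∈ FOLLOW(S)
Entry: S -> ε


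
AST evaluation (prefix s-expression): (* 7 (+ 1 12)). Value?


Evaluate inner: (+ 1 12) = 13
Evaluate root: (* 7 13) = 91
Result: 91


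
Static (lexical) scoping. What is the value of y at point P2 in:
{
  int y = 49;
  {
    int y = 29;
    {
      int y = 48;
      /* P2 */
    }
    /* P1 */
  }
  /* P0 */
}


y declared in the same block as P2
y = 48


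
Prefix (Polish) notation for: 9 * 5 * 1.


left-to-right (same/higher precedence on left): tree is (* (* 9 5) 1)
Prefix: * * 9 5 1


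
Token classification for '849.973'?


Pattern: digits with a decimal point
Type: FLOAT_LITERAL


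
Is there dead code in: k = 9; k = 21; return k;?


first assignment to k is overwritten before any read
Dead: 'k = 9'


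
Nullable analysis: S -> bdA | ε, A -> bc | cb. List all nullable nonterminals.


A nonterminal is nullable iff some alternative derives ε (directly, or every symbol in it is nullable)
Nullable: {S}


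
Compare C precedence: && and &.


'&' is bitwise AND (level 5); '&&' is logical AND (level 2)
Higher level binds tighter
'&' has higher precedence than '&&'


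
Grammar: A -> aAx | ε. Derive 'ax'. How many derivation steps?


Derivation: A => aAx => ax
Steps: 2


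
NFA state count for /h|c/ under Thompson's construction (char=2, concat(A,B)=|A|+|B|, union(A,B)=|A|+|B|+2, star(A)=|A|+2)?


Syntax tree has 2 char leaf(s), 1 union(s), 0 star(s)
chars contribute 2×2 = 4; each union adds +2; each star adds +2
Total: 4 + 2 + 0 = 6 states


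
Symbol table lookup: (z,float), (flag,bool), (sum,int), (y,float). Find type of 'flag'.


Lookup 'flag' → type bool


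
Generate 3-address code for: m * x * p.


Break into single-operator statements:
t1 = m * x
t2 = t1 * p


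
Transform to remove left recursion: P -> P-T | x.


Left-recursive alternatives: P-T; non-recursive: x
Introduce P': P -> xP', P' -> -TP' | ε


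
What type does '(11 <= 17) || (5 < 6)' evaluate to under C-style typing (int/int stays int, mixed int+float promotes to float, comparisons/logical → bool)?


Operand types: bool || bool
Rule: logical operators take bool operands and yield bool
Result type: bool


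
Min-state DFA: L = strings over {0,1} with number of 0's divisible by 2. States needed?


Track (count of 0) mod 2: states 0..1, accept at 0
Minimal DFA: 2 states


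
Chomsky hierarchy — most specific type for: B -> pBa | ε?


Single nonterminal LHS, but p^n a^n is not regular
Classification: Type 2 (Context-Free)


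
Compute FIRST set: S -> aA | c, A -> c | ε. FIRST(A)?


Per alternative of A: FIRST(c) = {c}; FIRST(ε) = {ε}
FIRST(A) = {c, ε}


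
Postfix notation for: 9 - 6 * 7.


* has higher precedence, evaluate 6*7 first
Postfix: 9 6 7 * -


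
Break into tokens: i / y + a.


Scan left to right, longest-match per lexeme
Tokens: ID(i), OP(/), ID(y), OP(+), ID(a)


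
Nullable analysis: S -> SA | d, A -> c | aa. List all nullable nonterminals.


A nonterminal is nullable iff some alternative derives ε (directly, or every symbol in it is nullable)
Nullable: {}


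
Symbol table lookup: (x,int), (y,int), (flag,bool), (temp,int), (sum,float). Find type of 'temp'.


Lookup 'temp' → type int


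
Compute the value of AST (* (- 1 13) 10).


Evaluate inner: (- 1 13) = -12
Evaluate root: (* -12 10) = -120
Result: -120


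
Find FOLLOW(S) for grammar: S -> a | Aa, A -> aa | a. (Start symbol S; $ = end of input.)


$ ∈ FOLLOW(S). For each A -> αBβ: add FIRST(β)\{ε} to FOLLOW(B); if β nullable, add FOLLOW(A).
FOLLOW(S) = {$}


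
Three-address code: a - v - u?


Break into single-operator statements:
t1 = a - v
t2 = t1 - u


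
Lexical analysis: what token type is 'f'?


Pattern: letter/underscore followed by alphanumerics, not a keyword
Type: IDENTIFIER


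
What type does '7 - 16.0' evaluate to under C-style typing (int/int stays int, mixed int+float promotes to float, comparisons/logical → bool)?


Operand types: int - float
Rule: mixed int/float promotes to float; int/int stays int
Result type: float


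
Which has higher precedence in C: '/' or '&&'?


'/' is multiplicative (level 10); '&&' is logical AND (level 2)
Higher level binds tighter
'/' has higher precedence than '&&'


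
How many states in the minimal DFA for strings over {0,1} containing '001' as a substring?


KMP-style automaton: 3 progress states + 1 absorbing accept = 4
Minimal DFA: 4 states


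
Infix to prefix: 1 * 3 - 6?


left-to-right (same/higher precedence on left): tree is (- (* 1 3) 6)
Prefix: - * 1 3 6


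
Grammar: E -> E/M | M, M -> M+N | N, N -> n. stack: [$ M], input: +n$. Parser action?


shift '+' to continue M -> M+N
Action: shift


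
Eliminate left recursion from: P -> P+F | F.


Left-recursive alternatives: P+F; non-recursive: F
Introduce P': P -> FP', P' -> +FP' | ε


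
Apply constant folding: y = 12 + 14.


12 + 14 = 26 at compile time
Optimized: y = 26


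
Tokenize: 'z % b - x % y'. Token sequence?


Scan left to right, longest-match per lexeme
Tokens: ID(z), OP(%), ID(b), OP(-), ID(x), OP(%), ID(y)


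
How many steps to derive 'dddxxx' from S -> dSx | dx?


Derivation: S => dSx => ddSxx => dddxxx
Steps: 3


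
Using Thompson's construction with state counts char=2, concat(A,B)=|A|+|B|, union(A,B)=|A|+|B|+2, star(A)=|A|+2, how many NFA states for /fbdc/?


Syntax tree has 4 char leaf(s), 0 union(s), 0 star(s)
chars contribute 4×2 = 8; each union adds +2; each star adds +2
Total: 8 + 0 + 0 = 8 states


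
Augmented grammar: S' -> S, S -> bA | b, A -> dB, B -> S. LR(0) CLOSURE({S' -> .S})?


Start: S' -> .S
For each item with dot before a nonterminal B, add B -> .γ for every B-production
Closure: [S' -> .S, S -> .bA, S -> .b]


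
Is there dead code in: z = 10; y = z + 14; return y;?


z is read by y's definition; y is returned
No dead code


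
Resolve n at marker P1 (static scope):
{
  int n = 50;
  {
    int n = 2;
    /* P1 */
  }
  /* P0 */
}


n declared in the same block as P1
n = 2


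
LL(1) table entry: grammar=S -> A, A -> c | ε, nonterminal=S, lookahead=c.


For [S, c]: 'c' ∈ FIRST(A)
Entry: S -> A


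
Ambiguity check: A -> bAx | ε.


balanced b^n…x^n: each string has a unique parse
Unambiguous


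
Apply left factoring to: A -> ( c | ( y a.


Common prefix: '('
Factored: A -> ( A', A' -> c | y a


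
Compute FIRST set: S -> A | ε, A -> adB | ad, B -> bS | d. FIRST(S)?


Per alternative of S: FIRST(A) = {a}; FIRST(ε) = {ε}
FIRST(S) = {a, ε}


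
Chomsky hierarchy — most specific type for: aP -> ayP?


LHS has context (more than one symbol) and |LHS| ≤ |RHS|
Classification: Type 1 (Context-Sensitive)


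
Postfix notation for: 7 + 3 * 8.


* has higher precedence, evaluate 3*8 first
Postfix: 7 3 8 * +


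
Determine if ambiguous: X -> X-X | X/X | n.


'n-n/n' has two parse trees (no precedence encoded between - and /)
Ambiguous


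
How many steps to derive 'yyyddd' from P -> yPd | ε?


Derivation: P => yPd => yyPdd => yyyPddd => yyyddd
Steps: 4


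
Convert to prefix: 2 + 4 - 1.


left-to-right (same/higher precedence on left): tree is (- (+ 2 4) 1)
Prefix: - + 2 4 1


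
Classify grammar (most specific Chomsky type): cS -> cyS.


LHS has context (more than one symbol) and |LHS| ≤ |RHS|
Classification: Type 1 (Context-Sensitive)


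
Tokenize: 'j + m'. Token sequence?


Scan left to right, longest-match per lexeme
Tokens: ID(j), OP(+), ID(m)


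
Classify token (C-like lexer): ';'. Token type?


Pattern: delimiter/punctuation
Type: PUNCTUATION


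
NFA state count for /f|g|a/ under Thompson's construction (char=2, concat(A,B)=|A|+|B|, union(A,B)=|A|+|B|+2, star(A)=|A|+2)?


Syntax tree has 3 char leaf(s), 2 union(s), 0 star(s)
chars contribute 3×2 = 6; each union adds +2; each star adds +2
Total: 6 + 4 + 0 = 10 states


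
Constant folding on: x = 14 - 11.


14 - 11 = 3 at compile time
Optimized: x = 3


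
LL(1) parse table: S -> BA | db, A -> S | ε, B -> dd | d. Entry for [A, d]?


For [A, d]: 'd' ∈ FIRST(S)
Entry: A -> S


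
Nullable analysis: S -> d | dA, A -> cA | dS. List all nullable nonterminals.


A nonterminal is nullable iff some alternative derives ε (directly, or every symbol in it is nullable)
Nullable: {}


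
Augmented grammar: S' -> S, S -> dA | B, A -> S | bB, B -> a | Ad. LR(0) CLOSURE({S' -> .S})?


Start: S' -> .S
For each item with dot before a nonterminal B, add B -> .γ for every B-production
Closure: [S' -> .S, S -> .dA, S -> .B, B -> .a, B -> .Ad, A -> .S, A -> .bB]


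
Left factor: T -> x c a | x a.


Common prefix: 'x'
Factored: T -> x T', T' -> c a | a


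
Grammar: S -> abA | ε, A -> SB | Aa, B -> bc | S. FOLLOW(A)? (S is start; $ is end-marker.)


$ ∈ FOLLOW(S). For each A -> αBβ: add FIRST(β)\{ε} to FOLLOW(B); if β nullable, add FOLLOW(A).
FOLLOW(A) = {$, a, b}


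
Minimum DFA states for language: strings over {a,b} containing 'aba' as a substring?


KMP-style automaton: 3 progress states + 1 absorbing accept = 4
Minimal DFA: 4 states


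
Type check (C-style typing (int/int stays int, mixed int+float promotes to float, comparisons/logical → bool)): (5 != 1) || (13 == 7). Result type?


Operand types: bool || bool
Rule: logical operators take bool operands and yield bool
Result type: bool


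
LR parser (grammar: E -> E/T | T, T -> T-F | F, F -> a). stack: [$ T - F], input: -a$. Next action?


handle 'T-F' on top
Action: reduce (T -> T-F)
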